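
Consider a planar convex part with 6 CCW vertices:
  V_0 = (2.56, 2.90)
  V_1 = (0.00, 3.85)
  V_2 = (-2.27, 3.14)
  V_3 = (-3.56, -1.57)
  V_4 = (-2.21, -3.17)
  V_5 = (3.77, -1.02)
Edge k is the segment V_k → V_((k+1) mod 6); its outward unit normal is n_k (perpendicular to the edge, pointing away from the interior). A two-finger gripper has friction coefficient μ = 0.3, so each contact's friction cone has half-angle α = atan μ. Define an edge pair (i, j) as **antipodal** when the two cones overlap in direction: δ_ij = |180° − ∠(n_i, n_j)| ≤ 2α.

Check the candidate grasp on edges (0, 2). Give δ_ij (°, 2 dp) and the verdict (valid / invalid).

δ = 84.96°, invalid

α = atan 0.3 = 16.70°;  2α = 33.40°
edge 0: e_0 = (-2.56, +0.95);  n_0 = (+0.3479, +0.9375)
edge 2: e_2 = (-1.29, -4.71);  n_2 = (-0.9645, +0.2642)
∠(n_0, n_2) = 95.04°
δ = |180° − 95.04°| = 84.96°
84.96° > 2α = 33.40°  →  invalid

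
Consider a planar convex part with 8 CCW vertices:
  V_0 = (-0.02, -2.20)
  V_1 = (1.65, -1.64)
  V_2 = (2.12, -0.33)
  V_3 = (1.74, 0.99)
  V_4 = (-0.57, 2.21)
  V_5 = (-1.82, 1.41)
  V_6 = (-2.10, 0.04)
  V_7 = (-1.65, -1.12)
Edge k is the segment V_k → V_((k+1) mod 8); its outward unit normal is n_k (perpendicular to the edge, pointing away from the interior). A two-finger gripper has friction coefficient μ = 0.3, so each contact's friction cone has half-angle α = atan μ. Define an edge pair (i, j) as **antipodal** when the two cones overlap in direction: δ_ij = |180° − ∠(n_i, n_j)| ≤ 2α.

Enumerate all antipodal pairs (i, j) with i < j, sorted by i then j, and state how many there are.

α = atan 0.3 = 16.70°;  2α = 33.40°
n_0 = (+0.3179, -0.9481)
n_1 = (+0.9413, -0.3377)
n_2 = (+0.9610, +0.2766)
n_3 = (+0.4670, +0.8843)
n_4 = (-0.5391, +0.8423)
n_5 = (-0.9797, +0.2002)
n_6 = (-0.9323, -0.3617)
n_7 = (-0.5523, -0.8336)
  (0,1): δ = 128.27°  ·
  (0,2): δ = 92.48°  ·
  (0,3): δ = 46.38°  ·
  (0,4): δ = 14.08°  ✓
  (0,5): δ = 59.91°  ·
  (0,6): δ = 92.67°  ·
  (0,7): δ = 127.93°  ·
  (1,2): δ = 144.20°  ·
  (1,3): δ = 98.10°  ·
  (1,4): δ = 37.64°  ·
  (1,5): δ = 8.19°  ✓
  (1,6): δ = 40.94°  ·
  (1,7): δ = 76.21°  ·
  (2,3): δ = 133.90°  ·
  (2,4): δ = 73.44°  ·
  (2,5): δ = 27.61°  ✓
  (2,6): δ = 5.14°  ✓
  (2,7): δ = 40.41°  ·
  (3,4): δ = 119.54°  ·
  (3,5): δ = 73.71°  ·
  (3,6): δ = 40.96°  ·
  (3,7): δ = 5.69°  ✓
  (4,5): δ = 134.17°  ·
  (4,6): δ = 101.42°  ·
  (4,7): δ = 66.15°  ·
  (5,6): δ = 147.25°  ·
  (5,7): δ = 111.98°  ·
  (6,7): δ = 144.73°  ·
antipodal pairs: 5

count = 5; pairs: (0,4), (1,5), (2,5), (2,6), (3,7)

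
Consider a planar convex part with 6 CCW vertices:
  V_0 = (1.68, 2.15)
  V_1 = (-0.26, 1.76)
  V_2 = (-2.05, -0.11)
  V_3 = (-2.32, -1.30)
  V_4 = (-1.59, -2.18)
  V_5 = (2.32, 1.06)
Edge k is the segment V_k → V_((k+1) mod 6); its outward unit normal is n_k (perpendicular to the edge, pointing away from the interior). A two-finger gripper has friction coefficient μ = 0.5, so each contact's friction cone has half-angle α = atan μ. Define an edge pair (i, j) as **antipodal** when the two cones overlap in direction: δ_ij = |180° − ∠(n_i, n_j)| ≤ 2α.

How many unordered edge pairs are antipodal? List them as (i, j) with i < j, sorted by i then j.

count = 5; pairs: (0,4), (1,4), (2,4), (2,5), (3,5)

α = atan 0.5 = 26.57°;  2α = 53.13°
n_0 = (-0.1971, +0.9804)
n_1 = (-0.7224, +0.6915)
n_2 = (-0.9752, +0.2213)
n_3 = (-0.7697, -0.6385)
n_4 = (+0.6381, -0.7700)
n_5 = (+0.8623, +0.5063)
  (0,1): δ = 145.11°  ·
  (0,2): δ = 114.15°  ·
  (0,3): δ = 61.69°  ·
  (0,4): δ = 28.28°  ✓
  (0,5): δ = 109.05°  ·
  (1,2): δ = 149.04°  ·
  (1,3): δ = 96.57°  ·
  (1,4): δ = 6.61°  ✓
  (1,5): δ = 74.17°  ·
  (2,3): δ = 127.54°  ·
  (2,4): δ = 37.57°  ✓
  (2,5): δ = 43.20°  ✓
  (3,4): δ = 90.03°  ·
  (3,5): δ = 9.26°  ✓
  (4,5): δ = 99.23°  ·
antipodal pairs: 5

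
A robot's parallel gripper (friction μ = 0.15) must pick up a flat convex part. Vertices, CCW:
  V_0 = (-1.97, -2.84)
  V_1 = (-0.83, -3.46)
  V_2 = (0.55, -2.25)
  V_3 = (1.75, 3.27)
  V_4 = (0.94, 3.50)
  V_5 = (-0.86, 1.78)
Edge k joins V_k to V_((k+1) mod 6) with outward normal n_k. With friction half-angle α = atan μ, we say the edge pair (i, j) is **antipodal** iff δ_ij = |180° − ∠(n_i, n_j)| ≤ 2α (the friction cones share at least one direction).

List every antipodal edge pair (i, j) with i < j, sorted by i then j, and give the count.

α = atan 0.15 = 8.53°;  2α = 17.06°
n_0 = (-0.4778, -0.8785)
n_1 = (+0.6593, -0.7519)
n_2 = (+0.9772, -0.2124)
n_3 = (+0.2732, +0.9620)
n_4 = (-0.6909, +0.7230)
n_5 = (-0.9723, +0.2336)
  (0,1): δ = 110.22°  ·
  (0,2): δ = 73.72°  ·
  (0,3): δ = 12.69°  ✓
  (0,4): δ = 72.24°  ·
  (0,5): δ = 105.03°  ·
  (1,2): δ = 143.51°  ·
  (1,3): δ = 57.10°  ·
  (1,4): δ = 2.45°  ✓
  (1,5): δ = 35.25°  ·
  (2,3): δ = 93.59°  ·
  (2,4): δ = 34.04°  ·
  (2,5): δ = 1.25°  ✓
  (3,4): δ = 120.45°  ·
  (3,5): δ = 87.66°  ·
  (4,5): δ = 147.21°  ·
antipodal pairs: 3

count = 3; pairs: (0,3), (1,4), (2,5)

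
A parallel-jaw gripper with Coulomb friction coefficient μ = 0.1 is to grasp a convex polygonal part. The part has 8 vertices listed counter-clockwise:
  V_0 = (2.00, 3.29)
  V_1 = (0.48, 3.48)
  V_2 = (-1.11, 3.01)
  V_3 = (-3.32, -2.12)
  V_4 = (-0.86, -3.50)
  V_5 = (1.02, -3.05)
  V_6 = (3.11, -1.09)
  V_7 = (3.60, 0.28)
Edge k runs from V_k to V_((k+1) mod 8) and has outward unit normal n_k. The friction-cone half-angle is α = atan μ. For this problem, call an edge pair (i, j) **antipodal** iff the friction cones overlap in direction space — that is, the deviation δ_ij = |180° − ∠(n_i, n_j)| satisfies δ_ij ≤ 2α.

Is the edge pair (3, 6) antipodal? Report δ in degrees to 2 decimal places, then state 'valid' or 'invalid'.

δ = 80.39°, invalid

α = atan 0.1 = 5.71°;  2α = 11.42°
edge 3: e_3 = (+2.46, -1.38);  n_3 = (-0.4893, -0.8721)
edge 6: e_6 = (+0.49, +1.37);  n_6 = (+0.9416, -0.3368)
∠(n_3, n_6) = 99.61°
δ = |180° − 99.61°| = 80.39°
80.39° > 2α = 11.42°  →  invalid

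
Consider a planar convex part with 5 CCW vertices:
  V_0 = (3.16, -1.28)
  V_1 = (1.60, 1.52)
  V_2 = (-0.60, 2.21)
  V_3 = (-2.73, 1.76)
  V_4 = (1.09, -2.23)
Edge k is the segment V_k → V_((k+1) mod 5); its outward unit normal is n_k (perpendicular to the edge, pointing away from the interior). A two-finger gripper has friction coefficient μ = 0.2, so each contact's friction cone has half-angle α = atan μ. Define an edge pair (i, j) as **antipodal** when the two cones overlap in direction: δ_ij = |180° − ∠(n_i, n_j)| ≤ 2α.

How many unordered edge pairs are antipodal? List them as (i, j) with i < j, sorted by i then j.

count = 2; pairs: (0,3), (2,4)

α = atan 0.2 = 11.31°;  2α = 22.62°
n_0 = (+0.8736, +0.4867)
n_1 = (+0.2993, +0.9542)
n_2 = (-0.2067, +0.9784)
n_3 = (-0.7223, -0.6916)
n_4 = (+0.4171, -0.9089)
  (0,1): δ = 136.54°  ·
  (0,2): δ = 107.19°  ·
  (0,3): δ = 14.63°  ✓
  (0,4): δ = 85.53°  ·
  (1,2): δ = 150.66°  ·
  (1,3): δ = 28.83°  ·
  (1,4): δ = 42.07°  ·
  (2,3): δ = 58.18°  ·
  (2,4): δ = 12.72°  ✓
  (3,4): δ = 109.10°  ·
antipodal pairs: 2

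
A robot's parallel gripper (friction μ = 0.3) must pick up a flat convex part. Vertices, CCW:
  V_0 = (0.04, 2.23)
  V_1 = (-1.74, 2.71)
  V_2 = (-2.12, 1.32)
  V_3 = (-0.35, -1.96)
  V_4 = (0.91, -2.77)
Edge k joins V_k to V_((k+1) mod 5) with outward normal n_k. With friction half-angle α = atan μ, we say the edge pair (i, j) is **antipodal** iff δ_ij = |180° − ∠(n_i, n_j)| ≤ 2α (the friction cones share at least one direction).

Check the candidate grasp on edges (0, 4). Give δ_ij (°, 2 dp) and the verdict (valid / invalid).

δ = 114.96°, invalid

α = atan 0.3 = 16.70°;  2α = 33.40°
edge 0: e_0 = (-1.78, +0.48);  n_0 = (+0.2604, +0.9655)
edge 4: e_4 = (-0.87, +5.00);  n_4 = (+0.9852, +0.1714)
∠(n_0, n_4) = 65.04°
δ = |180° − 65.04°| = 114.96°
114.96° > 2α = 33.40°  →  invalid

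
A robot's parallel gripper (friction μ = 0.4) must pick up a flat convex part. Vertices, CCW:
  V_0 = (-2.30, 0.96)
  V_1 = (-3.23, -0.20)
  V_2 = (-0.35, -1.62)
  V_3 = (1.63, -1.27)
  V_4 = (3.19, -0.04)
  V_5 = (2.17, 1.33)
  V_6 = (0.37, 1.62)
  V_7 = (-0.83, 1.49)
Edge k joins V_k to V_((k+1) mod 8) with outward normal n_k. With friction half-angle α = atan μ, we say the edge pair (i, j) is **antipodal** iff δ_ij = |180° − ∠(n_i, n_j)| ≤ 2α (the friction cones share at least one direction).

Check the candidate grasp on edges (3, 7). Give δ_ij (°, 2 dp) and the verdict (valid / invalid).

δ = 18.43°, valid

α = atan 0.4 = 21.80°;  2α = 43.60°
edge 3: e_3 = (+1.56, +1.23);  n_3 = (+0.6192, -0.7853)
edge 7: e_7 = (-1.47, -0.53);  n_7 = (-0.3392, +0.9407)
∠(n_3, n_7) = 161.57°
δ = |180° − 161.57°| = 18.43°
18.43° ≤ 2α = 43.60°  →  valid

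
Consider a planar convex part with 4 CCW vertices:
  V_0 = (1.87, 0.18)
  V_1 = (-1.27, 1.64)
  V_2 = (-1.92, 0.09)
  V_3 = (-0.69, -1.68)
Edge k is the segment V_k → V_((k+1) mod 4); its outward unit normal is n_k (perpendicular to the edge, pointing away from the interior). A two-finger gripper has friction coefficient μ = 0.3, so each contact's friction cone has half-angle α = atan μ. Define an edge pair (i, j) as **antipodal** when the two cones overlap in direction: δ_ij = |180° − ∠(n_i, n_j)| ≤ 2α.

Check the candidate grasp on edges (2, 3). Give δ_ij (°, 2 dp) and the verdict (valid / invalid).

δ = 88.80°, invalid

α = atan 0.3 = 16.70°;  2α = 33.40°
edge 2: e_2 = (+1.23, -1.77);  n_2 = (-0.8212, -0.5707)
edge 3: e_3 = (+2.56, +1.86);  n_3 = (+0.5878, -0.8090)
∠(n_2, n_3) = 91.20°
δ = |180° − 91.20°| = 88.80°
88.80° > 2α = 33.40°  →  invalid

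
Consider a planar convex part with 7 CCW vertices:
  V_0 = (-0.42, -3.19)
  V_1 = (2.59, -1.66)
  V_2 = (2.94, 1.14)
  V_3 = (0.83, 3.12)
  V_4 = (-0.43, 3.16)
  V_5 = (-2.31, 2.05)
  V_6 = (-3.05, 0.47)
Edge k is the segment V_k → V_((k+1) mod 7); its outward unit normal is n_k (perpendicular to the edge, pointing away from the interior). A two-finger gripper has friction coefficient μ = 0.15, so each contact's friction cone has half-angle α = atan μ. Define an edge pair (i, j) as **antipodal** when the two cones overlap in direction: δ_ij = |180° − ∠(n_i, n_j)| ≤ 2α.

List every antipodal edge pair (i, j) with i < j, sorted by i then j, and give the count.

count = 2; pairs: (0,4), (2,6)

α = atan 0.15 = 8.53°;  2α = 17.06°
n_0 = (+0.4531, -0.8914)
n_1 = (+0.9923, -0.1240)
n_2 = (+0.6843, +0.7292)
n_3 = (+0.0317, +0.9995)
n_4 = (-0.5084, +0.8611)
n_5 = (-0.9056, +0.4241)
n_6 = (-0.8121, -0.5835)
  (0,1): δ = 124.07°  ·
  (0,2): δ = 70.12°  ·
  (0,3): δ = 28.76°  ·
  (0,4): δ = 3.61°  ✓
  (0,5): δ = 37.96°  ·
  (0,6): δ = 98.76°  ·
  (1,2): δ = 126.05°  ·
  (1,3): δ = 84.69°  ·
  (1,4): δ = 52.32°  ·
  (1,5): δ = 17.97°  ·
  (1,6): δ = 42.83°  ·
  (2,3): δ = 138.64°  ·
  (2,4): δ = 106.26°  ·
  (2,5): δ = 71.92°  ·
  (2,6): δ = 11.12°  ✓
  (3,4): δ = 147.62°  ·
  (3,5): δ = 113.28°  ·
  (3,6): δ = 52.48°  ·
  (4,5): δ = 145.65°  ·
  (4,6): δ = 84.86°  ·
  (5,6): δ = 119.20°  ·
antipodal pairs: 2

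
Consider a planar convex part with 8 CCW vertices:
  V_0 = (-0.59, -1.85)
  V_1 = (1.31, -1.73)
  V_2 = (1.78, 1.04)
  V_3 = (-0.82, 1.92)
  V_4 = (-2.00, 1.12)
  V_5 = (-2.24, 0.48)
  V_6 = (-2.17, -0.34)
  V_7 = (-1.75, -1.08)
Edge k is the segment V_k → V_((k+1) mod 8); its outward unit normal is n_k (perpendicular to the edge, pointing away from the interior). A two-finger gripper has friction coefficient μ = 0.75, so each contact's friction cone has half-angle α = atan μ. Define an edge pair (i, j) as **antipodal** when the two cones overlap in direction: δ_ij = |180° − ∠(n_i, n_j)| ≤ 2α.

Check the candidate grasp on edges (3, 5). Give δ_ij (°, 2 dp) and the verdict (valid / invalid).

α = atan 0.75 = 36.87°;  2α = 73.74°
edge 3: e_3 = (-1.18, -0.80);  n_3 = (-0.5612, +0.8277)
edge 5: e_5 = (+0.07, -0.82);  n_5 = (-0.9964, -0.0851)
∠(n_3, n_5) = 60.74°
δ = |180° − 60.74°| = 119.26°
119.26° > 2α = 73.74°  →  invalid

δ = 119.26°, invalid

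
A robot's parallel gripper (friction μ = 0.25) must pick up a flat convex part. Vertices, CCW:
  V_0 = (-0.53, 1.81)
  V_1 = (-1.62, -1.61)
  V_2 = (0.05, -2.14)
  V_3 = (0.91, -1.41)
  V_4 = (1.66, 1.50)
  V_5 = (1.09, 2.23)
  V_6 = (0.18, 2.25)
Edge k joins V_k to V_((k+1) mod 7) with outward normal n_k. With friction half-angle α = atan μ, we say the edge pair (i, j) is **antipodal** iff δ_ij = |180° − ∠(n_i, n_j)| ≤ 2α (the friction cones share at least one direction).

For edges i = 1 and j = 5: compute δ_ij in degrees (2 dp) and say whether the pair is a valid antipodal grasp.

δ = 16.35°, valid

α = atan 0.25 = 14.04°;  2α = 28.07°
edge 1: e_1 = (+1.67, -0.53);  n_1 = (-0.3025, -0.9532)
edge 5: e_5 = (-0.91, +0.02);  n_5 = (+0.0220, +0.9998)
∠(n_1, n_5) = 163.65°
δ = |180° − 163.65°| = 16.35°
16.35° ≤ 2α = 28.07°  →  valid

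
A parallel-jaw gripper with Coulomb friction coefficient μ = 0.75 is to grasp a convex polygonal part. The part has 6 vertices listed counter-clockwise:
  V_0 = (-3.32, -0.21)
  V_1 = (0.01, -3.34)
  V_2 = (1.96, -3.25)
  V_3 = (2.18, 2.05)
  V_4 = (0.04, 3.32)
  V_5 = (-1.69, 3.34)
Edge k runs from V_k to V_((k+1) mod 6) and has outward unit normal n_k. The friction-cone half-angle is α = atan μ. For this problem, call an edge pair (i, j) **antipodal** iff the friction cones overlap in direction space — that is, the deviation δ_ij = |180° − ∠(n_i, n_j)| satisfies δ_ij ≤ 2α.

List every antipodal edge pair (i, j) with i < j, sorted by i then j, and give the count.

count = 7; pairs: (0,2), (0,3), (0,4), (1,3), (1,4), (1,5), (2,5)

α = atan 0.75 = 36.87°;  2α = 73.74°
n_0 = (-0.6849, -0.7286)
n_1 = (+0.0461, -0.9989)
n_2 = (+0.9991, -0.0415)
n_3 = (+0.5104, +0.8600)
n_4 = (+0.0116, +0.9999)
n_5 = (-0.9088, +0.4173)
  (0,1): δ = 134.13°  ·
  (0,2): δ = 49.15°  ✓
  (0,3): δ = 12.54°  ✓
  (0,4): δ = 42.56°  ✓
  (0,5): δ = 108.56°  ·
  (1,2): δ = 95.02°  ·
  (1,3): δ = 33.33°  ✓
  (1,4): δ = 3.30°  ✓
  (1,5): δ = 62.70°  ✓
  (2,3): δ = 118.31°  ·
  (2,4): δ = 88.29°  ·
  (2,5): δ = 22.29°  ✓
  (3,4): δ = 149.98°  ·
  (3,5): δ = 83.98°  ·
  (4,5): δ = 114.00°  ·
antipodal pairs: 7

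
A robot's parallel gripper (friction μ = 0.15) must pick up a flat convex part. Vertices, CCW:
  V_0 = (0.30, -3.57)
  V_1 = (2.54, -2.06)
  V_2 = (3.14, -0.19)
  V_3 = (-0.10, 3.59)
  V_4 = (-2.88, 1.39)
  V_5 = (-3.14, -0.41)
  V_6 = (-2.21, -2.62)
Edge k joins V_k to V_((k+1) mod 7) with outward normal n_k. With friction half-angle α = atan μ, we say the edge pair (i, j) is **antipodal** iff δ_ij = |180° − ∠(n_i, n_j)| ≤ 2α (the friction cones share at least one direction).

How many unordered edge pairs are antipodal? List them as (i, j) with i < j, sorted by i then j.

α = atan 0.15 = 8.53°;  2α = 17.06°
n_0 = (+0.5590, -0.8292)
n_1 = (+0.9522, -0.3055)
n_2 = (+0.7593, +0.6508)
n_3 = (-0.6206, +0.7842)
n_4 = (-0.9897, +0.1430)
n_5 = (-0.9217, -0.3879)
n_6 = (-0.3540, -0.9353)
  (0,1): δ = 141.77°  ·
  (0,2): δ = 83.38°  ·
  (0,3): δ = 4.37°  ✓
  (0,4): δ = 47.80°  ·
  (0,5): δ = 78.84°  ·
  (0,6): δ = 125.28°  ·
  (1,2): δ = 121.61°  ·
  (1,3): δ = 33.85°  ·
  (1,4): δ = 9.57°  ✓
  (1,5): δ = 40.61°  ·
  (1,6): δ = 87.06°  ·
  (2,3): δ = 92.24°  ·
  (2,4): δ = 48.82°  ·
  (2,5): δ = 17.78°  ·
  (2,6): δ = 28.67°  ·
  (3,4): δ = 136.58°  ·
  (3,5): δ = 105.53°  ·
  (3,6): δ = 59.09°  ·
  (4,5): δ = 148.96°  ·
  (4,6): δ = 102.51°  ·
  (5,6): δ = 133.55°  ·
antipodal pairs: 2

count = 2; pairs: (0,3), (1,4)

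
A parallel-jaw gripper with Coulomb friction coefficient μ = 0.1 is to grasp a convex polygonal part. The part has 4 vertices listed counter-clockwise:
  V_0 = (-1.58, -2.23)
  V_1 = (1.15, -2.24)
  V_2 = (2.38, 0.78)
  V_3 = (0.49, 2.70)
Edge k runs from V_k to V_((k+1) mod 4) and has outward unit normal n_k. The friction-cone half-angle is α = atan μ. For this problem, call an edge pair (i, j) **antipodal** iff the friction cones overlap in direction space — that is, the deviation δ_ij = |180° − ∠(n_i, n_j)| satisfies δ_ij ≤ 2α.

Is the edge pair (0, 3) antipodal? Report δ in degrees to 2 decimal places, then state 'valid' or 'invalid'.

α = atan 0.1 = 5.71°;  2α = 11.42°
edge 0: e_0 = (+2.73, -0.01);  n_0 = (-0.0037, -1.0000)
edge 3: e_3 = (-2.07, -4.93);  n_3 = (-0.9220, +0.3871)
∠(n_0, n_3) = 112.57°
δ = |180° − 112.57°| = 67.43°
67.43° > 2α = 11.42°  →  invalid

δ = 67.43°, invalid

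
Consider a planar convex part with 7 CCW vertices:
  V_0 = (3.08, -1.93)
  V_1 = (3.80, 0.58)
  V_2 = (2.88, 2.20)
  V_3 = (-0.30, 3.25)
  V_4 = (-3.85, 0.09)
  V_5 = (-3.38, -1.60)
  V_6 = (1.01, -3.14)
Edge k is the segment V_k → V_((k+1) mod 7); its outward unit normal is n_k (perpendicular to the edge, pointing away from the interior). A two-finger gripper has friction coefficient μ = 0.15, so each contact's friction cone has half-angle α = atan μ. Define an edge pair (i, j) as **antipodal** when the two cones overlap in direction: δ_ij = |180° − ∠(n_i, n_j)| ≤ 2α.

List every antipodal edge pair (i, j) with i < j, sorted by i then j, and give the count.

count = 3; pairs: (1,4), (2,5), (3,6)

α = atan 0.15 = 8.53°;  2α = 17.06°
n_0 = (+0.9612, -0.2757)
n_1 = (+0.8696, +0.4938)
n_2 = (+0.3135, +0.9496)
n_3 = (-0.6649, +0.7469)
n_4 = (-0.9634, -0.2679)
n_5 = (-0.3310, -0.9436)
n_6 = (+0.5046, -0.8633)
  (0,1): δ = 134.40°  ·
  (0,2): δ = 92.27°  ·
  (0,3): δ = 32.32°  ·
  (0,4): δ = 31.55°  ·
  (0,5): δ = 86.67°  ·
  (0,6): δ = 136.31°  ·
  (1,2): δ = 137.86°  ·
  (1,3): δ = 77.92°  ·
  (1,4): δ = 14.05°  ✓
  (1,5): δ = 41.08°  ·
  (1,6): δ = 90.72°  ·
  (2,3): δ = 120.05°  ·
  (2,4): δ = 56.19°  ·
  (2,5): δ = 1.06°  ✓
  (2,6): δ = 48.58°  ·
  (3,4): δ = 116.13°  ·
  (3,5): δ = 61.00°  ·
  (3,6): δ = 11.37°  ✓
  (4,5): δ = 124.87°  ·
  (4,6): δ = 75.23°  ·
  (5,6): δ = 130.36°  ·
antipodal pairs: 3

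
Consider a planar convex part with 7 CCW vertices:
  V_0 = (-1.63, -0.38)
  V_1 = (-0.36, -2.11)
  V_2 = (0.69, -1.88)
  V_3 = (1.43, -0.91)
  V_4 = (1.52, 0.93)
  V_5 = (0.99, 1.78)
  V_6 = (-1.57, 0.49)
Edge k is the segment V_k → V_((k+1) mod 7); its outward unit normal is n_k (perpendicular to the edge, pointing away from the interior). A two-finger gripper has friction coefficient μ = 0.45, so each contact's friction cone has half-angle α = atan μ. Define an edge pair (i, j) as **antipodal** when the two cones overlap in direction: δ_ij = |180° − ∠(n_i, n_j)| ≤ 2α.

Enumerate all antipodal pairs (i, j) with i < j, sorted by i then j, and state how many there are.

α = atan 0.45 = 24.23°;  2α = 48.46°
n_0 = (-0.8061, -0.5918)
n_1 = (+0.2140, -0.9768)
n_2 = (+0.7951, -0.6065)
n_3 = (+0.9988, -0.0489)
n_4 = (+0.8486, +0.5291)
n_5 = (-0.4500, +0.8930)
n_6 = (-0.9976, +0.0688)
  (0,1): δ = 113.93°  ·
  (0,2): δ = 73.62°  ·
  (0,3): δ = 39.08°  ✓
  (0,4): δ = 4.34°  ✓
  (0,5): δ = 80.46°  ·
  (0,6): δ = 139.77°  ·
  (1,2): δ = 139.69°  ·
  (1,3): δ = 105.16°  ·
  (1,4): δ = 70.41°  ·
  (1,5): δ = 14.39°  ✓
  (1,6): δ = 73.70°  ·
  (2,3): δ = 145.46°  ·
  (2,4): δ = 110.72°  ·
  (2,5): δ = 25.92°  ✓
  (2,6): δ = 33.39°  ✓
  (3,4): δ = 145.25°  ·
  (3,5): δ = 60.46°  ·
  (3,6): δ = 1.14°  ✓
  (4,5): δ = 95.20°  ·
  (4,6): δ = 35.89°  ✓
  (5,6): δ = 120.69°  ·
antipodal pairs: 7

count = 7; pairs: (0,3), (0,4), (1,5), (2,5), (2,6), (3,6), (4,6)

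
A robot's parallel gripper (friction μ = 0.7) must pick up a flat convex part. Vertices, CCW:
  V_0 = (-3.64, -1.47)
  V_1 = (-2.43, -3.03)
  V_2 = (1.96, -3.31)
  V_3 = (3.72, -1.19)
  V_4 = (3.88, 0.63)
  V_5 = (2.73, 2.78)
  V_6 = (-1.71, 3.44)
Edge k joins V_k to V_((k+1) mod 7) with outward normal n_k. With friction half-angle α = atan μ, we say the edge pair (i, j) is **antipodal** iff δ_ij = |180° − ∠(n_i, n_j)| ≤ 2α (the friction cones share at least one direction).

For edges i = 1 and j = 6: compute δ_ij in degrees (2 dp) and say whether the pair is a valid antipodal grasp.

δ = 72.19°, invalid

α = atan 0.7 = 34.99°;  2α = 69.98°
edge 1: e_1 = (+4.39, -0.28);  n_1 = (-0.0637, -0.9980)
edge 6: e_6 = (-1.93, -4.91);  n_6 = (-0.9307, +0.3658)
∠(n_1, n_6) = 107.81°
δ = |180° − 107.81°| = 72.19°
72.19° > 2α = 69.98°  →  invalid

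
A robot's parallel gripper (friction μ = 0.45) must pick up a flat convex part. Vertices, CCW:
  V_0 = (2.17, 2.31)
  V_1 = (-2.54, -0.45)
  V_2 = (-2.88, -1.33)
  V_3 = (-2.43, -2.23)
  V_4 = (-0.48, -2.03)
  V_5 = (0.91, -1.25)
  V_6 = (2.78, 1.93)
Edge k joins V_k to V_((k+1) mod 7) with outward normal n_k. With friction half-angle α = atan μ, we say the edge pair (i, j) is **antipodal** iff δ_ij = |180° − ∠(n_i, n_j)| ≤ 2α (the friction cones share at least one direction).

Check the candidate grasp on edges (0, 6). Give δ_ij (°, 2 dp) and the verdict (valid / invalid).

δ = 117.71°, invalid

α = atan 0.45 = 24.23°;  2α = 48.46°
edge 0: e_0 = (-4.71, -2.76);  n_0 = (-0.5056, +0.8628)
edge 6: e_6 = (-0.61, +0.38);  n_6 = (+0.5287, +0.8488)
∠(n_0, n_6) = 62.29°
δ = |180° − 62.29°| = 117.71°
117.71° > 2α = 48.46°  →  invalid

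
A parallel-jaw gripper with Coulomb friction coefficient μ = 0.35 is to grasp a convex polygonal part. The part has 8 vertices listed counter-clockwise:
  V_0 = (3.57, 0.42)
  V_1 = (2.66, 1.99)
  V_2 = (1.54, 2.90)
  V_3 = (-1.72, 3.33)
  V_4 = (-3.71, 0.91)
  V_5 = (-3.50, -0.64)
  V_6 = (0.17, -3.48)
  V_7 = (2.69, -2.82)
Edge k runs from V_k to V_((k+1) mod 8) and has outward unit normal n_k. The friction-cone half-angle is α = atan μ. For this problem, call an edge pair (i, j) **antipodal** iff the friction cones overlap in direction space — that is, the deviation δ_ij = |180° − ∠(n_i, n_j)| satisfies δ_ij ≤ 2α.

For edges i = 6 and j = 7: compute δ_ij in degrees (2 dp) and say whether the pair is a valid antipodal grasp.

α = atan 0.35 = 19.29°;  2α = 38.58°
edge 6: e_6 = (+2.52, +0.66);  n_6 = (+0.2534, -0.9674)
edge 7: e_7 = (+0.88, +3.24);  n_7 = (+0.9650, -0.2621)
∠(n_6, n_7) = 60.13°
δ = |180° − 60.13°| = 119.87°
119.87° > 2α = 38.58°  →  invalid

δ = 119.87°, invalid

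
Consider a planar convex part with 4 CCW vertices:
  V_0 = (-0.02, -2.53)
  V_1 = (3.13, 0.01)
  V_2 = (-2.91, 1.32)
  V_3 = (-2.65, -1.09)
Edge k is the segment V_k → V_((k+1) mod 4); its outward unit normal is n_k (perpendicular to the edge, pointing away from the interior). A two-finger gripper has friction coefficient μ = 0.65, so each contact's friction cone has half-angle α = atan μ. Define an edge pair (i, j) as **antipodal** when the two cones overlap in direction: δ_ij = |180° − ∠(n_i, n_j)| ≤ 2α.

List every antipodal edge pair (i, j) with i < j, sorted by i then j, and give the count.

count = 3; pairs: (0,1), (0,2), (1,3)

α = atan 0.65 = 33.02°;  2α = 66.05°
n_0 = (+0.6277, -0.7785)
n_1 = (+0.2120, +0.9773)
n_2 = (-0.9942, -0.1073)
n_3 = (-0.4803, -0.8771)
  (0,1): δ = 51.12°  ✓
  (0,2): δ = 57.28°  ✓
  (0,3): δ = 112.42°  ·
  (1,2): δ = 71.61°  ·
  (1,3): δ = 16.46°  ✓
  (2,3): δ = 124.86°  ·
antipodal pairs: 3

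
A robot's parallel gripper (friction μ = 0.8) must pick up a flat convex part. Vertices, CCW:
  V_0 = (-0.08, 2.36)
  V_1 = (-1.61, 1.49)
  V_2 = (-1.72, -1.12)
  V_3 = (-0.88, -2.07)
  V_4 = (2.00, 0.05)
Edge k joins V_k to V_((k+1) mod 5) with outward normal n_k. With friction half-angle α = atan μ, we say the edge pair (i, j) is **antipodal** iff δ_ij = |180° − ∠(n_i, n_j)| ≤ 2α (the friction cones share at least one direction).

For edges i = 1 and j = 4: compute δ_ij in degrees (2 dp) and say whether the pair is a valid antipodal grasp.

α = atan 0.8 = 38.66°;  2α = 77.32°
edge 1: e_1 = (-0.11, -2.61);  n_1 = (-0.9991, +0.0421)
edge 4: e_4 = (-2.08, +2.31);  n_4 = (+0.7431, +0.6691)
∠(n_1, n_4) = 135.59°
δ = |180° − 135.59°| = 44.41°
44.41° ≤ 2α = 77.32°  →  valid

δ = 44.41°, valid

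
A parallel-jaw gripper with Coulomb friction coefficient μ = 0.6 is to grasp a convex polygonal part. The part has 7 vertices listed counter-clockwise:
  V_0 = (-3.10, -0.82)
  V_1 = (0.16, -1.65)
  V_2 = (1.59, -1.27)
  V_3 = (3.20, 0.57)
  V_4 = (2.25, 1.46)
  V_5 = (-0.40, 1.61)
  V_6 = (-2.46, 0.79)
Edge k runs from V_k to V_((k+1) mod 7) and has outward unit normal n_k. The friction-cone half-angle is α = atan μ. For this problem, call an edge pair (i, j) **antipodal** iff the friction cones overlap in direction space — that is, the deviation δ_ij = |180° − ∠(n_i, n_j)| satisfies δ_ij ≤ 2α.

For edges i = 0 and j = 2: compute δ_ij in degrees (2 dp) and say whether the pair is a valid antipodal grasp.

δ = 116.90°, invalid

α = atan 0.6 = 30.96°;  2α = 61.93°
edge 0: e_0 = (+3.26, -0.83);  n_0 = (-0.2467, -0.9691)
edge 2: e_2 = (+1.61, +1.84);  n_2 = (+0.7526, -0.6585)
∠(n_0, n_2) = 63.10°
δ = |180° − 63.10°| = 116.90°
116.90° > 2α = 61.93°  →  invalid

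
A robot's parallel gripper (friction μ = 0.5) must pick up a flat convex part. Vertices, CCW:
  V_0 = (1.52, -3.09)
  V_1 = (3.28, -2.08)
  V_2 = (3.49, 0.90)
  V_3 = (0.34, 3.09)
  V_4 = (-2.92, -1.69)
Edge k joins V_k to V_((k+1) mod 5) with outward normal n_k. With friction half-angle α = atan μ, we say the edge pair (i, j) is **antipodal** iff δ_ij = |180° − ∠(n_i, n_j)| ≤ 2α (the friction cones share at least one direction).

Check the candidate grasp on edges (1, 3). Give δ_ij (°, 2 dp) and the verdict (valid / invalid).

α = atan 0.5 = 26.57°;  2α = 53.13°
edge 1: e_1 = (+0.21, +2.98);  n_1 = (+0.9975, -0.0703)
edge 3: e_3 = (-3.26, -4.78);  n_3 = (-0.8262, +0.5634)
∠(n_1, n_3) = 149.74°
δ = |180° − 149.74°| = 30.26°
30.26° ≤ 2α = 53.13°  →  valid

δ = 30.26°, valid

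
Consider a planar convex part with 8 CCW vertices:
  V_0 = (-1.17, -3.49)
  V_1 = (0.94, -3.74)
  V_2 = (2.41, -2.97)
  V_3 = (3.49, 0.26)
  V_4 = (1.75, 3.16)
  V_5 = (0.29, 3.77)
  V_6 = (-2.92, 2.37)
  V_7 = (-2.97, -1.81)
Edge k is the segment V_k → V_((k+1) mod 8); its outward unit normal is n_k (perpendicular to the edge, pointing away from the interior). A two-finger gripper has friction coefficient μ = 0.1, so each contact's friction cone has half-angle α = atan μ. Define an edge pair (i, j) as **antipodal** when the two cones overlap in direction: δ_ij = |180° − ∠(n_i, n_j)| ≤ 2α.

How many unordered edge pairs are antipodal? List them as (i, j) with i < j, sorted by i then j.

α = atan 0.1 = 5.71°;  2α = 11.42°
n_0 = (-0.1177, -0.9931)
n_1 = (+0.4640, -0.8858)
n_2 = (+0.9484, -0.3171)
n_3 = (+0.8575, +0.5145)
n_4 = (+0.3855, +0.9227)
n_5 = (-0.3998, +0.9166)
n_6 = (-0.9999, +0.0120)
n_7 = (-0.6823, -0.7311)
  (0,1): δ = 145.60°  ·
  (0,2): δ = 101.73°  ·
  (0,3): δ = 52.28°  ·
  (0,4): δ = 15.92°  ·
  (0,5): δ = 30.32°  ·
  (0,6): δ = 96.07°  ·
  (0,7): δ = 143.73°  ·
  (1,2): δ = 136.13°  ·
  (1,3): δ = 86.68°  ·
  (1,4): δ = 50.32°  ·
  (1,5): δ = 4.08°  ✓
  (1,6): δ = 61.67°  ·
  (1,7): δ = 109.33°  ·
  (2,3): δ = 130.55°  ·
  (2,4): δ = 94.19°  ·
  (2,5): δ = 47.95°  ·
  (2,6): δ = 17.80°  ·
  (2,7): δ = 65.46°  ·
  (3,4): δ = 143.64°  ·
  (3,5): δ = 97.40°  ·
  (3,6): δ = 31.65°  ·
  (3,7): δ = 16.01°  ·
  (4,5): δ = 133.76°  ·
  (4,6): δ = 68.01°  ·
  (4,7): δ = 20.35°  ·
  (5,6): δ = 114.25°  ·
  (5,7): δ = 66.59°  ·
  (6,7): δ = 132.34°  ·
antipodal pairs: 1

count = 1; pairs: (1,5)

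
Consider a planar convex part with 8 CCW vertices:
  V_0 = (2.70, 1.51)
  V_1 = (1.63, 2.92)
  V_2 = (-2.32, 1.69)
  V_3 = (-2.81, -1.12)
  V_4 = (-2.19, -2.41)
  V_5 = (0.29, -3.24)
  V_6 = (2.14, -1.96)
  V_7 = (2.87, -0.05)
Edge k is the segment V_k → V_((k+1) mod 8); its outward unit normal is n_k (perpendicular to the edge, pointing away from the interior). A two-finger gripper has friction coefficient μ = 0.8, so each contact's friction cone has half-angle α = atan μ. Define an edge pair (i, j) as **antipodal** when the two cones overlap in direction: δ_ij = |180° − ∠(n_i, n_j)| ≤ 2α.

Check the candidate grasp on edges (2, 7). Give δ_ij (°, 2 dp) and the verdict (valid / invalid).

δ = 16.11°, valid

α = atan 0.8 = 38.66°;  2α = 77.32°
edge 2: e_2 = (-0.49, -2.81);  n_2 = (-0.9851, +0.1718)
edge 7: e_7 = (-0.17, +1.56);  n_7 = (+0.9941, +0.1083)
∠(n_2, n_7) = 163.89°
δ = |180° − 163.89°| = 16.11°
16.11° ≤ 2α = 77.32°  →  valid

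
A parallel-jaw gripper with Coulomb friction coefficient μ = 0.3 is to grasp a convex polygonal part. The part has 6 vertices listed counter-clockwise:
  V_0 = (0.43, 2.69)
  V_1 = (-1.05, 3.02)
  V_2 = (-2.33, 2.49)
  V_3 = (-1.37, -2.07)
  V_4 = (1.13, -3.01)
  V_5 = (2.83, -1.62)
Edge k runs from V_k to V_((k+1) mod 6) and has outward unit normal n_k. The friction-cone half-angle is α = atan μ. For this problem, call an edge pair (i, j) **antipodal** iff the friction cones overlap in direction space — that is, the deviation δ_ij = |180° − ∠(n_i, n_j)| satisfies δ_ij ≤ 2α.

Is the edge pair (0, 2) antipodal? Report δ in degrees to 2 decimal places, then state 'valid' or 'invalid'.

δ = 65.54°, invalid

α = atan 0.3 = 16.70°;  2α = 33.40°
edge 0: e_0 = (-1.48, +0.33);  n_0 = (+0.2176, +0.9760)
edge 2: e_2 = (+0.96, -4.56);  n_2 = (-0.9785, -0.2060)
∠(n_0, n_2) = 114.46°
δ = |180° − 114.46°| = 65.54°
65.54° > 2α = 33.40°  →  invalid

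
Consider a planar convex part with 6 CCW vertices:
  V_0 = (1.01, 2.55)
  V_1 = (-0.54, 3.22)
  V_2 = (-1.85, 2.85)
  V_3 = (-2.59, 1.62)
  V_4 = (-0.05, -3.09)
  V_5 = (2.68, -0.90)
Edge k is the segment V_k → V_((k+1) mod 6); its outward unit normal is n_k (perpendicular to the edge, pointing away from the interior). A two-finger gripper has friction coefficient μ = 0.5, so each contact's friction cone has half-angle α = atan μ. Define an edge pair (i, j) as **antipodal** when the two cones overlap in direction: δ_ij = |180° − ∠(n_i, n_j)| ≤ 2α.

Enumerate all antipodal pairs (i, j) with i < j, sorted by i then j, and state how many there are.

α = atan 0.5 = 26.57°;  2α = 53.13°
n_0 = (+0.3968, +0.9179)
n_1 = (-0.2718, +0.9624)
n_2 = (-0.8569, +0.5155)
n_3 = (-0.8802, -0.4747)
n_4 = (+0.6257, -0.7800)
n_5 = (+0.9001, +0.4357)
  (0,1): δ = 140.85°  ·
  (0,2): δ = 97.66°  ·
  (0,3): δ = 38.29°  ✓
  (0,4): δ = 62.11°  ·
  (0,5): δ = 139.21°  ·
  (1,2): δ = 136.80°  ·
  (1,3): δ = 77.43°  ·
  (1,4): δ = 22.96°  ✓
  (1,5): δ = 100.06°  ·
  (2,3): δ = 120.63°  ·
  (2,4): δ = 20.23°  ✓
  (2,5): δ = 56.86°  ·
  (3,4): δ = 79.60°  ·
  (3,5): δ = 2.51°  ✓
  (4,5): δ = 102.91°  ·
antipodal pairs: 4

count = 4; pairs: (0,3), (1,4), (2,4), (3,5)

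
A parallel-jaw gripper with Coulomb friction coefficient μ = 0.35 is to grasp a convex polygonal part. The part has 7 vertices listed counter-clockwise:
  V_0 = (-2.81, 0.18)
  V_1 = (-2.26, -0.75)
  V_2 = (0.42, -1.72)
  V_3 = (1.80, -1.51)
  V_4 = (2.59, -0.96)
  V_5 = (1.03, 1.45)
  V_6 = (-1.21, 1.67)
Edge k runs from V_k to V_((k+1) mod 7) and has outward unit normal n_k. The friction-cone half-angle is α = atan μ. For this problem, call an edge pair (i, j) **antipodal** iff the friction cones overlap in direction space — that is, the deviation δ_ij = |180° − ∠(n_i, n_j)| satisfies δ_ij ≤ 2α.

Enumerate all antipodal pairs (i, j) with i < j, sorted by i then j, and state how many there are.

count = 6; pairs: (0,4), (1,4), (1,5), (2,5), (2,6), (3,6)

α = atan 0.35 = 19.29°;  2α = 38.58°
n_0 = (-0.8607, -0.5090)
n_1 = (-0.3403, -0.9403)
n_2 = (+0.1504, -0.9886)
n_3 = (+0.5714, -0.8207)
n_4 = (+0.8395, +0.5434)
n_5 = (+0.0977, +0.9952)
n_6 = (-0.6815, +0.7318)
  (0,1): δ = 140.50°  ·
  (0,2): δ = 111.95°  ·
  (0,3): δ = 85.75°  ·
  (0,4): δ = 2.32°  ✓
  (0,5): δ = 53.79°  ·
  (0,6): δ = 102.36°  ·
  (1,2): δ = 151.45°  ·
  (1,3): δ = 125.26°  ·
  (1,4): δ = 37.19°  ✓
  (1,5): δ = 14.29°  ✓
  (1,6): δ = 62.86°  ·
  (2,3): δ = 153.81°  ·
  (2,4): δ = 65.74°  ·
  (2,5): δ = 14.26°  ✓
  (2,6): δ = 34.31°  ✓
  (3,4): δ = 91.93°  ·
  (3,5): δ = 40.46°  ·
  (3,6): δ = 8.12°  ✓
  (4,5): δ = 128.52°  ·
  (4,6): δ = 79.95°  ·
  (5,6): δ = 131.43°  ·
antipodal pairs: 6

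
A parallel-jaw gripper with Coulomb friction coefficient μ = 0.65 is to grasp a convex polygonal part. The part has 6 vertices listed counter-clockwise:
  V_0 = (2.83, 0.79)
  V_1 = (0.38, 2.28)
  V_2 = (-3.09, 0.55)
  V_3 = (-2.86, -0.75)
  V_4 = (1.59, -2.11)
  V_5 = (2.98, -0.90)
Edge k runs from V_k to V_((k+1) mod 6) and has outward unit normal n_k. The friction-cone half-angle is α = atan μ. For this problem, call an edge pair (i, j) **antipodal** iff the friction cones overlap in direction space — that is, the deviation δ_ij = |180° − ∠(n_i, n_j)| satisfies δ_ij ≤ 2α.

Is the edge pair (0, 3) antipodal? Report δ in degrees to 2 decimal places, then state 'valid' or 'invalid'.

δ = 14.31°, valid

α = atan 0.65 = 33.02°;  2α = 66.05°
edge 0: e_0 = (-2.45, +1.49);  n_0 = (+0.5196, +0.8544)
edge 3: e_3 = (+4.45, -1.36);  n_3 = (-0.2923, -0.9563)
∠(n_0, n_3) = 165.69°
δ = |180° − 165.69°| = 14.31°
14.31° ≤ 2α = 66.05°  →  valid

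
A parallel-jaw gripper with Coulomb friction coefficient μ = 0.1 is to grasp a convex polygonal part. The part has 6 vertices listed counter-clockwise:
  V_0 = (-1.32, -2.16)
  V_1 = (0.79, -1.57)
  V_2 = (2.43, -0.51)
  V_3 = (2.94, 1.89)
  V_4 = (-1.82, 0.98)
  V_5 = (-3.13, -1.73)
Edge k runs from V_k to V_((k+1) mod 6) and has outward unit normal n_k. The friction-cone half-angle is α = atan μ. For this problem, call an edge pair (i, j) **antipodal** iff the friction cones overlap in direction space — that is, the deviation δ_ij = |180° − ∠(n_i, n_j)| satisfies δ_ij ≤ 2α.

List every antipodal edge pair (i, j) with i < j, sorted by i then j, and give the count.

count = 1; pairs: (0,3)

α = atan 0.1 = 5.71°;  2α = 11.42°
n_0 = (+0.2693, -0.9631)
n_1 = (+0.5428, -0.8398)
n_2 = (+0.9782, -0.2079)
n_3 = (-0.1878, +0.9822)
n_4 = (-0.9003, +0.4352)
n_5 = (-0.2311, -0.9729)
  (0,1): δ = 162.75°  ·
  (0,2): δ = 117.62°  ·
  (0,3): δ = 4.80°  ✓
  (0,4): δ = 48.58°  ·
  (0,5): δ = 151.01°  ·
  (1,2): δ = 134.87°  ·
  (1,3): δ = 22.05°  ·
  (1,4): δ = 31.32°  ·
  (1,5): δ = 133.76°  ·
  (2,3): δ = 67.18°  ·
  (2,4): δ = 13.80°  ·
  (2,5): δ = 88.63°  ·
  (3,4): δ = 126.62°  ·
  (3,5): δ = 24.19°  ·
  (4,5): δ = 77.57°  ·
antipodal pairs: 1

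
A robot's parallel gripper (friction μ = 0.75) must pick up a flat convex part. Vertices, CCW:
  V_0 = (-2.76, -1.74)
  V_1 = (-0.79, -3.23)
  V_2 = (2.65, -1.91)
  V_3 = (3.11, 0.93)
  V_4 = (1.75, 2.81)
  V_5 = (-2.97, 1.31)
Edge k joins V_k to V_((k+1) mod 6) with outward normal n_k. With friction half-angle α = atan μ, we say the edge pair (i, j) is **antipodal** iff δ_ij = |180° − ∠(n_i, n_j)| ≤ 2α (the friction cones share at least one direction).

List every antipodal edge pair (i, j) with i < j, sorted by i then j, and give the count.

count = 8; pairs: (0,2), (0,3), (0,4), (1,4), (1,5), (2,4), (2,5), (3,5)

α = atan 0.75 = 36.87°;  2α = 73.74°
n_0 = (-0.6032, -0.7976)
n_1 = (+0.3583, -0.9336)
n_2 = (+0.9871, -0.1599)
n_3 = (+0.8102, +0.5861)
n_4 = (-0.3029, +0.9530)
n_5 = (-0.9976, -0.0687)
  (0,1): δ = 121.91°  ·
  (0,2): δ = 62.10°  ✓
  (0,3): δ = 17.02°  ✓
  (0,4): δ = 54.73°  ✓
  (0,5): δ = 131.04°  ·
  (1,2): δ = 120.19°  ·
  (1,3): δ = 75.11°  ·
  (1,4): δ = 3.36°  ✓
  (1,5): δ = 72.95°  ✓
  (2,3): δ = 134.92°  ·
  (2,4): δ = 63.17°  ✓
  (2,5): δ = 13.14°  ✓
  (3,4): δ = 108.25°  ·
  (3,5): δ = 31.94°  ✓
  (4,5): δ = 103.69°  ·
antipodal pairs: 8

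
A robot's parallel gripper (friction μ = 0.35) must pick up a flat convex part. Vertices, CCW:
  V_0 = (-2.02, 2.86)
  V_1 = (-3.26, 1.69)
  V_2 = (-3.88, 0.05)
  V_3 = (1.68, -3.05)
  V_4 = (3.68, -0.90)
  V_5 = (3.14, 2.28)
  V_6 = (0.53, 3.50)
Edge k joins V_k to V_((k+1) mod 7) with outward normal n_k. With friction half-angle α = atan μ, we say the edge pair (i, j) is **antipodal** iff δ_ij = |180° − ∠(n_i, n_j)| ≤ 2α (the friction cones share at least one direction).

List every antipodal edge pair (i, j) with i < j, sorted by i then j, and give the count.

α = atan 0.35 = 19.29°;  2α = 38.58°
n_0 = (-0.6863, +0.7273)
n_1 = (-0.9354, +0.3536)
n_2 = (-0.4870, -0.8734)
n_3 = (+0.7322, -0.6811)
n_4 = (+0.9859, +0.1674)
n_5 = (+0.4235, +0.9059)
n_6 = (-0.2434, +0.9699)
  (0,1): δ = 154.05°  ·
  (0,2): δ = 72.48°  ·
  (0,3): δ = 3.73°  ✓
  (0,4): δ = 56.30°  ·
  (0,5): δ = 111.61°  ·
  (0,6): δ = 150.75°  ·
  (1,2): δ = 98.43°  ·
  (1,3): δ = 22.22°  ✓
  (1,4): δ = 30.35°  ✓
  (1,5): δ = 85.66°  ·
  (1,6): δ = 124.80°  ·
  (2,3): δ = 103.79°  ·
  (2,4): δ = 51.22°  ·
  (2,5): δ = 4.09°  ✓
  (2,6): δ = 43.23°  ·
  (3,4): δ = 127.43°  ·
  (3,5): δ = 72.12°  ·
  (3,6): δ = 32.98°  ✓
  (4,5): δ = 124.69°  ·
  (4,6): δ = 85.55°  ·
  (5,6): δ = 140.86°  ·
antipodal pairs: 5

count = 5; pairs: (0,3), (1,3), (1,4), (2,5), (3,6)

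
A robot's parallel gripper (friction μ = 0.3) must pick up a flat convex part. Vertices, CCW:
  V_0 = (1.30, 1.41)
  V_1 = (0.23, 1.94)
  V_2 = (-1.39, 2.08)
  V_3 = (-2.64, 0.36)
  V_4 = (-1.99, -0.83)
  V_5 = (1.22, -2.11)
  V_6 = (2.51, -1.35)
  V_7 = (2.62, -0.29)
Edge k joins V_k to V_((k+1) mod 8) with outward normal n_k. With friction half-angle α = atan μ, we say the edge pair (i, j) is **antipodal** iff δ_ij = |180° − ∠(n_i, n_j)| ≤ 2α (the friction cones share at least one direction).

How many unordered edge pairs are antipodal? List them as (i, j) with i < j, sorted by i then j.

count = 6; pairs: (0,4), (1,4), (2,5), (2,6), (3,7), (4,7)

α = atan 0.3 = 16.70°;  2α = 33.40°
n_0 = (+0.4439, +0.8961)
n_1 = (+0.0861, +0.9963)
n_2 = (-0.8089, +0.5879)
n_3 = (-0.8776, -0.4794)
n_4 = (-0.3704, -0.9289)
n_5 = (+0.5076, -0.8616)
n_6 = (+0.9947, -0.1032)
n_7 = (+0.7899, +0.6133)
  (0,1): δ = 158.59°  ·
  (0,2): δ = 99.66°  ·
  (0,3): δ = 35.01°  ·
  (0,4): δ = 4.61°  ✓
  (0,5): δ = 56.85°  ·
  (0,6): δ = 110.43°  ·
  (0,7): δ = 154.18°  ·
  (1,2): δ = 121.07°  ·
  (1,3): δ = 56.42°  ·
  (1,4): δ = 16.80°  ✓
  (1,5): δ = 35.44°  ·
  (1,6): δ = 89.01°  ·
  (1,7): δ = 132.77°  ·
  (2,3): δ = 115.35°  ·
  (2,4): δ = 75.73°  ·
  (2,5): δ = 23.49°  ✓
  (2,6): δ = 30.08°  ✓
  (2,7): δ = 73.84°  ·
  (3,4): δ = 140.38°  ·
  (3,5): δ = 88.14°  ·
  (3,6): δ = 34.57°  ·
  (3,7): δ = 9.18°  ✓
  (4,5): δ = 127.76°  ·
  (4,6): δ = 74.18°  ·
  (4,7): δ = 30.43°  ✓
  (5,6): δ = 126.43°  ·
  (5,7): δ = 82.68°  ·
  (6,7): δ = 136.25°  ·
antipodal pairs: 6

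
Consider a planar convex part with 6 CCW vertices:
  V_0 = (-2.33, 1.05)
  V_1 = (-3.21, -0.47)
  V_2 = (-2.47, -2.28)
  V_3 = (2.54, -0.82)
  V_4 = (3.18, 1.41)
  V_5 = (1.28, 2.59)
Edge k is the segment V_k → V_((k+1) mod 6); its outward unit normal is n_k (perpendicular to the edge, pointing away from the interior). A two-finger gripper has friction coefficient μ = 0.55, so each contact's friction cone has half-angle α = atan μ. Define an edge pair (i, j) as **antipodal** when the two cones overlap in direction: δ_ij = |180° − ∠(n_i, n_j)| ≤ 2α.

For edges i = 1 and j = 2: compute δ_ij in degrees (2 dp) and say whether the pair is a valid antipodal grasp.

α = atan 0.55 = 28.81°;  2α = 57.62°
edge 1: e_1 = (+0.74, -1.81);  n_1 = (-0.9256, -0.3784)
edge 2: e_2 = (+5.01, +1.46);  n_2 = (+0.2798, -0.9601)
∠(n_1, n_2) = 84.01°
δ = |180° − 84.01°| = 95.99°
95.99° > 2α = 57.62°  →  invalid

δ = 95.99°, invalid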